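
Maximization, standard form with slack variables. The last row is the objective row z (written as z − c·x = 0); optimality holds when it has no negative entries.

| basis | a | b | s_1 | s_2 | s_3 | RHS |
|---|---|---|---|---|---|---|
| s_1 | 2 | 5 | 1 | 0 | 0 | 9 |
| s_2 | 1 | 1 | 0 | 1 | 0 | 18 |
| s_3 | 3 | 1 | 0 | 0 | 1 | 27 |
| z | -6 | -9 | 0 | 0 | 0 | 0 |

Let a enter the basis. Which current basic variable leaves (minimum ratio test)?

Column a entries and ratios — s_1: 9/2 = 9/2; s_2: 18/1 = 18; s_3: 27/3 = 9.
Smallest ratio is 9/2 in the row of s_1, so s_1 leaves.

s_1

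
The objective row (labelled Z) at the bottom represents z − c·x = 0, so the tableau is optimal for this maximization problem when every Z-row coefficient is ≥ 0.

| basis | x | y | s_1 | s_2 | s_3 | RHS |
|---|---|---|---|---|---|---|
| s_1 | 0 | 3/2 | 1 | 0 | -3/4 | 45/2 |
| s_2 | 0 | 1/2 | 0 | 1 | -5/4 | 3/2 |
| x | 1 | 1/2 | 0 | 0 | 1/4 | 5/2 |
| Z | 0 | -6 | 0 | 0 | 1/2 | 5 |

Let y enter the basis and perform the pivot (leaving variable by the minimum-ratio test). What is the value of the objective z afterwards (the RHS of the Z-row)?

23

Ratio test on column y — row 1: (45/2)/(3/2) = 15; row 2: (3/2)/(1/2) = 3; row 3: (5/2)/(1/2) = 5. Minimum is 3 at row 2 (s_2 leaves); pivot element 1/2.
Pivot on row 2; the Z-row RHS becomes 5 − (-6)·3 = 23.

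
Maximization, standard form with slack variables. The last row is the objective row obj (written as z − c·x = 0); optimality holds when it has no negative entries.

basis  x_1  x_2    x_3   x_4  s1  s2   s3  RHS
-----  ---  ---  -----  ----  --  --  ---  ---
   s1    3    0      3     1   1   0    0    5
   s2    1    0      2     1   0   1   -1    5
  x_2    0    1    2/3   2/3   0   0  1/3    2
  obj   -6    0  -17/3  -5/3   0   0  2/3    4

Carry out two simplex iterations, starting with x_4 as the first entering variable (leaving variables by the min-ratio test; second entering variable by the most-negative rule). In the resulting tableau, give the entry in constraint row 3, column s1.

Ratio test on column x_4 — row 1: 5/1 = 5; row 2: 5/1 = 5; row 3: 2/(2/3) = 3. Minimum is 3 at row 3 (x_2 leaves); pivot element 2/3.
Divide row 3 by 2/3; eliminate column x_4 from the other rows.
Second iteration: most negative obj-row entry is -6 in column x_1, so x_1 enters.
Ratio test on column x_1 — row 1: 2/3 = 2/3; row 2: 2/1 = 2; row 3: entry 0 ≤ 0. Minimum is 2/3 at row 1 (s1 leaves); pivot element 3.
Divide row 1 by 3; eliminate column x_1 from the other rows.
After both pivots, the entry at constraint row 3, column s1 is 0.

0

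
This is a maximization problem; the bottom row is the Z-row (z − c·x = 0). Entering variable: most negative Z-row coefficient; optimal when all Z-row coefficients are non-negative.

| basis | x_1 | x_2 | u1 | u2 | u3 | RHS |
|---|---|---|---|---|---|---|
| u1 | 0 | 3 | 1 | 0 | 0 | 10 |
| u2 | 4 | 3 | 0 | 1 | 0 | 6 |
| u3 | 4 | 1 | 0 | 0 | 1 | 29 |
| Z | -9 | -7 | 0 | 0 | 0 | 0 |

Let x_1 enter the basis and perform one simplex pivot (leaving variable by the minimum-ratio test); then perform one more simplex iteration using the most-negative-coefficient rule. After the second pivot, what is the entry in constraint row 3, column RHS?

27

Ratio test on column x_1 — row 1: entry 0 ≤ 0; row 2: 6/4 = 3/2; row 3: 29/4 = 29/4. Minimum is 3/2 at row 2 (u2 leaves); pivot element 4.
Divide row 2 by 4; eliminate column x_1 from the other rows.
Second iteration: most negative Z-row entry is -1/4 in column x_2, so x_2 enters.
Ratio test on column x_2 — row 1: 10/3 = 10/3; row 2: (3/2)/(3/4) = 2; row 3: entry -2 ≤ 0. Minimum is 2 at row 2 (x_1 leaves); pivot element 3/4.
Divide row 2 by 3/4; eliminate column x_2 from the other rows.
After both pivots, the entry at constraint row 3, column RHS is 27.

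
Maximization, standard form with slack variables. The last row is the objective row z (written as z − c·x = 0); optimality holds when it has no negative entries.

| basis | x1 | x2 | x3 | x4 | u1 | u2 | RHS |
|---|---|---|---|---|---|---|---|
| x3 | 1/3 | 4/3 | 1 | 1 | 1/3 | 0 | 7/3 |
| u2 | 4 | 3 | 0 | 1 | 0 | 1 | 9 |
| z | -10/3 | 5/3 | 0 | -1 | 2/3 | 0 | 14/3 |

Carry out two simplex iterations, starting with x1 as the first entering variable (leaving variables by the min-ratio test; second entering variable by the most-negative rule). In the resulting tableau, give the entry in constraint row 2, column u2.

Ratio test on column x1 — row 1: (7/3)/(1/3) = 7; row 2: 9/4 = 9/4. Minimum is 9/4 at row 2 (u2 leaves); pivot element 4.
Divide row 2 by 4; eliminate column x1 from the other rows.
Second iteration: most negative z-row entry is -1/6 in column x4, so x4 enters.
Ratio test on column x4 — row 1: (19/12)/(11/12) = 19/11; row 2: (9/4)/(1/4) = 9. Minimum is 19/11 at row 1 (x3 leaves); pivot element 11/12.
Divide row 1 by 11/12; eliminate column x4 from the other rows.
After both pivots, the entry at constraint row 2, column u2 is 3/11.

3/11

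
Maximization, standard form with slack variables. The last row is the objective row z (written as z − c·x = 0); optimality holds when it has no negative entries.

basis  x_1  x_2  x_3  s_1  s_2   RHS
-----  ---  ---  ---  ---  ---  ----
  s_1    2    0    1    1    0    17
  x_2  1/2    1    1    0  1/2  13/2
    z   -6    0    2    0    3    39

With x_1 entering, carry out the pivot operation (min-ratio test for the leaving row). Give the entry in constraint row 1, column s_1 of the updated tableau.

1/2

Ratio test on column x_1 — row 1: 17/2 = 17/2; row 2: (13/2)/(1/2) = 13. Minimum is 17/2 at row 1 (s_1 leaves); pivot element 2.
Divide row 1 by 2; eliminate column x_1 from the other rows.
In the new row 1, the s_1 entry is the old entry divided by the pivot: 1/2 = 1/2.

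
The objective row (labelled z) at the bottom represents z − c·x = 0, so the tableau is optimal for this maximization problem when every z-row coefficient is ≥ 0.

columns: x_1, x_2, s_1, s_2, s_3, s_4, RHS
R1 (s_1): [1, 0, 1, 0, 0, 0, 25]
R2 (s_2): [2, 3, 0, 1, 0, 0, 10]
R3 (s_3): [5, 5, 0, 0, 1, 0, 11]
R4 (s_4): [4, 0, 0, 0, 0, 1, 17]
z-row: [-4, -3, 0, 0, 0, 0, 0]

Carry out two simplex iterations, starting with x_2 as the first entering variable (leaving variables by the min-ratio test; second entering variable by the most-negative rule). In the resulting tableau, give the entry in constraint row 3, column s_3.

Ratio test on column x_2 — row 1: entry 0 ≤ 0; row 2: 10/3 = 10/3; row 3: 11/5 = 11/5; row 4: entry 0 ≤ 0. Minimum is 11/5 at row 3 (s_3 leaves); pivot element 5.
Divide row 3 by 5; eliminate column x_2 from the other rows.
Second iteration: most negative z-row entry is -1 in column x_1, so x_1 enters.
Ratio test on column x_1 — row 1: 25/1 = 25; row 2: entry -1 ≤ 0; row 3: (11/5)/1 = 11/5; row 4: 17/4 = 17/4. Minimum is 11/5 at row 3 (x_2 leaves); pivot element 1.
Divide row 3 by 1; eliminate column x_1 from the other rows.
After both pivots, the entry at constraint row 3, column s_3 is 1/5.

1/5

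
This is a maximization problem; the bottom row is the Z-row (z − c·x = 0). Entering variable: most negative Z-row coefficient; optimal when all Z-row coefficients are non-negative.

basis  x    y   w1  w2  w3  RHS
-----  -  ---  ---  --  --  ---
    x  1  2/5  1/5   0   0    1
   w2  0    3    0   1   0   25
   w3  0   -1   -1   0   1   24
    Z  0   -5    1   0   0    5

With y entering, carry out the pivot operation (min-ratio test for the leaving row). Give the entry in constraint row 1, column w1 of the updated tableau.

Ratio test on column y — row 1: 1/(2/5) = 5/2; row 2: 25/3 = 25/3; row 3: entry -1 ≤ 0. Minimum is 5/2 at row 1 (x leaves); pivot element 2/5.
Divide row 1 by 2/5; eliminate column y from the other rows.
In the new row 1, the w1 entry is the old entry divided by the pivot: (1/5)/(2/5) = 1/2.

1/2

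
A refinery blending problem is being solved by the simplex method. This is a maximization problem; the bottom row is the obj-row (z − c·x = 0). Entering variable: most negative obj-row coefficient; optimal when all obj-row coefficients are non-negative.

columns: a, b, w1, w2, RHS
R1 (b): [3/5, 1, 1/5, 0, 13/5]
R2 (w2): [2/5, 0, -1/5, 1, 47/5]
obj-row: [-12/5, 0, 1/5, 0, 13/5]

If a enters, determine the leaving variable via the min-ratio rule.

b

Column a entries and ratios — b: (13/5)/(3/5) = 13/3; w2: (47/5)/(2/5) = 47/2.
Smallest ratio is 13/3 in the row of b, so b leaves.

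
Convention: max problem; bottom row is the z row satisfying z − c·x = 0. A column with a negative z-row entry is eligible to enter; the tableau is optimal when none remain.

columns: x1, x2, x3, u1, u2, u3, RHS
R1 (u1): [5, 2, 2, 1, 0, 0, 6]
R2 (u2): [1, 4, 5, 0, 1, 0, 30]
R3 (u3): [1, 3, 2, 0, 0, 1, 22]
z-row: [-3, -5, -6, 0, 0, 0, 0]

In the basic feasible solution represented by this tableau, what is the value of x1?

x1 is not in the basis, so in the current basic feasible solution x1 = 0.

0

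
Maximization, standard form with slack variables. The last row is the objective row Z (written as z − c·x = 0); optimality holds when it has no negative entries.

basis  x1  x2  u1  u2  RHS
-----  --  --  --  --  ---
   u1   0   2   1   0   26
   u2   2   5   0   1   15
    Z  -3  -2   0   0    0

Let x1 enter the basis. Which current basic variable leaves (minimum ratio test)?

u2

Column x1 entries and ratios — u1: 0 ≤ 0, skip; u2: 15/2 = 15/2.
Smallest ratio is 15/2 in the row of u2, so u2 leaves.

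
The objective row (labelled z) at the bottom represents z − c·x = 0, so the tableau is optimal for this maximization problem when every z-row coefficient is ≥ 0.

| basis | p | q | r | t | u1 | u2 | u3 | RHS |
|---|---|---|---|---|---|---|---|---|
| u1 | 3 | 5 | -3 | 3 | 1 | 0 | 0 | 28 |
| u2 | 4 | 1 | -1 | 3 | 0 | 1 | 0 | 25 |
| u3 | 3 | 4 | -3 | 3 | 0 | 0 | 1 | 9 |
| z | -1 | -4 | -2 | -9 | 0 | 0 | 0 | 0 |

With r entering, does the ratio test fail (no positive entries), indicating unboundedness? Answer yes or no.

yes

Every constraint-row entry in column r is ≤ 0, so increasing r is unbounded.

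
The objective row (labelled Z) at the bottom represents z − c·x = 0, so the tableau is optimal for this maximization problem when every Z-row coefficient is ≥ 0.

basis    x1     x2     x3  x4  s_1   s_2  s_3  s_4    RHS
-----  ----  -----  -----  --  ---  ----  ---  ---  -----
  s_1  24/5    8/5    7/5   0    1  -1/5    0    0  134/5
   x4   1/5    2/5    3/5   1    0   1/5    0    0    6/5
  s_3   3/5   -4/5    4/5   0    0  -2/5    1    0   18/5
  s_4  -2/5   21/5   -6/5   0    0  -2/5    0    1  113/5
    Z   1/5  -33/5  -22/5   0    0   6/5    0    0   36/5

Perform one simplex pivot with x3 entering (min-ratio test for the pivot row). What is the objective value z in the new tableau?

Ratio test on column x3 — row 1: (134/5)/(7/5) = 134/7; row 2: (6/5)/(3/5) = 2; row 3: (18/5)/(4/5) = 9/2; row 4: entry -6/5 ≤ 0. Minimum is 2 at row 2 (x4 leaves); pivot element 3/5.
Pivot on row 2; the Z-row RHS becomes 36/5 − (-22/5)·2 = 16.

16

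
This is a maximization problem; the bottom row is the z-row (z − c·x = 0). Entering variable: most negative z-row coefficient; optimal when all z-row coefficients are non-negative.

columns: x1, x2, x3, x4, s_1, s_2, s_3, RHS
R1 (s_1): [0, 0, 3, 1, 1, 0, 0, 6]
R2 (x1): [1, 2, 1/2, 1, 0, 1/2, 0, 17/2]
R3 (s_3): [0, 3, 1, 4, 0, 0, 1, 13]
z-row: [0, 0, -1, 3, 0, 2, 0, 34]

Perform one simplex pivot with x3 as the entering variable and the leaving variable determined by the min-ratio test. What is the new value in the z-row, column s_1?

Ratio test on column x3 — row 1: 6/3 = 2; row 2: (17/2)/(1/2) = 17; row 3: 13/1 = 13. Minimum is 2 at row 1 (s_1 leaves); pivot element 3.
Divide row 1 by 3; eliminate column x3 from the other rows.
z-row update in column s_1: 0 − (-1)·(1/3) = 1/3.

1/3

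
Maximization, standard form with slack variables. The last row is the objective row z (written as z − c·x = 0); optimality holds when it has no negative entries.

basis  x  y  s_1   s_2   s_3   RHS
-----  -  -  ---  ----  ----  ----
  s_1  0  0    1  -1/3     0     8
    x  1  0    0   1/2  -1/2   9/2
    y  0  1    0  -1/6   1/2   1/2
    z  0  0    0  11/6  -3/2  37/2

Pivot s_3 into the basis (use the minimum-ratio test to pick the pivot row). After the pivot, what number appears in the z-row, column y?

Ratio test on column s_3 — row 1: entry 0 ≤ 0; row 2: entry -1/2 ≤ 0; row 3: (1/2)/(1/2) = 1. Minimum is 1 at row 3 (y leaves); pivot element 1/2.
Divide row 3 by 1/2; eliminate column s_3 from the other rows.
z-row update in column y: 0 − (-3/2)·2 = 3.

3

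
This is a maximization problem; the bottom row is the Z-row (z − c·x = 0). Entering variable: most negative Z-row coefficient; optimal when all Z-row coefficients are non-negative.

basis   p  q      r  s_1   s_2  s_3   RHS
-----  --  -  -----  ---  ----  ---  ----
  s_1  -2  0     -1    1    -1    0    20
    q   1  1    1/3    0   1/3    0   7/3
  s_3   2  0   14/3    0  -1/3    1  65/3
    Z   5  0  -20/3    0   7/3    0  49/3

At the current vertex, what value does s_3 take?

s_3 is basic (row 3); its value is the RHS of that row, 65/3.

65/3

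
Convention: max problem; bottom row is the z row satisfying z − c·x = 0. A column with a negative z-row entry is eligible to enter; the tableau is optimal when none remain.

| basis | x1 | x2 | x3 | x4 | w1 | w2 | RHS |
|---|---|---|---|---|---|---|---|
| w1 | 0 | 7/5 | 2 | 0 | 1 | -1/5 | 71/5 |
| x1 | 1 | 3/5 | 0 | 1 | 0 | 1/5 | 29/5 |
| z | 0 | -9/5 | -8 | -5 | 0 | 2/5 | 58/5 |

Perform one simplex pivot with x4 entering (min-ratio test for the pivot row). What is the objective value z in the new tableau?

203/5

Ratio test on column x4 — row 1: entry 0 ≤ 0; row 2: (29/5)/1 = 29/5. Minimum is 29/5 at row 2 (x1 leaves); pivot element 1.
Pivot on row 2; the z-row RHS becomes 58/5 − (-5)·(29/5) = 203/5.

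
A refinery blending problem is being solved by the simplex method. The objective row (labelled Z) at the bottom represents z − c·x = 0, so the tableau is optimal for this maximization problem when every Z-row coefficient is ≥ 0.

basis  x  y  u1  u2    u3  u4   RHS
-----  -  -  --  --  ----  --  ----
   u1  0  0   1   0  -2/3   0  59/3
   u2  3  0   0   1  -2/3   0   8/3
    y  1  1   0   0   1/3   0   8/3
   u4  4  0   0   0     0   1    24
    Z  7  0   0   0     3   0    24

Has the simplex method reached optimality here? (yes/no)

yes

Every Z-row coefficient is ≥ 0, so the tableau is optimal.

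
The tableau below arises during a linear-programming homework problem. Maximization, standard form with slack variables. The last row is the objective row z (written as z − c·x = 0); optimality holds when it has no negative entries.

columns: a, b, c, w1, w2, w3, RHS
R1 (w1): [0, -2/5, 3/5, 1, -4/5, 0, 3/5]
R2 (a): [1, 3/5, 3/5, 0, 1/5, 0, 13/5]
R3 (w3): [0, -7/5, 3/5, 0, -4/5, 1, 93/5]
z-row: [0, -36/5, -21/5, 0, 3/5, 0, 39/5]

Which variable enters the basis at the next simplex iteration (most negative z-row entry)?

Negative z-row entries: b: -36/5, c: -21/5.
The most negative is -36/5 in column b, so b enters.

b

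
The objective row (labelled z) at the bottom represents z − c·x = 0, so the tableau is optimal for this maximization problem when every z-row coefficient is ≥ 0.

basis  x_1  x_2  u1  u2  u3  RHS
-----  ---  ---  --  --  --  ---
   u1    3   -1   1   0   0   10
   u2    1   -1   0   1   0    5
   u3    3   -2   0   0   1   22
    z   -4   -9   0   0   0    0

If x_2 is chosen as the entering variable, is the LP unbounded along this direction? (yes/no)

yes

Every constraint-row entry in column x_2 is ≤ 0, so increasing x_2 is unbounded.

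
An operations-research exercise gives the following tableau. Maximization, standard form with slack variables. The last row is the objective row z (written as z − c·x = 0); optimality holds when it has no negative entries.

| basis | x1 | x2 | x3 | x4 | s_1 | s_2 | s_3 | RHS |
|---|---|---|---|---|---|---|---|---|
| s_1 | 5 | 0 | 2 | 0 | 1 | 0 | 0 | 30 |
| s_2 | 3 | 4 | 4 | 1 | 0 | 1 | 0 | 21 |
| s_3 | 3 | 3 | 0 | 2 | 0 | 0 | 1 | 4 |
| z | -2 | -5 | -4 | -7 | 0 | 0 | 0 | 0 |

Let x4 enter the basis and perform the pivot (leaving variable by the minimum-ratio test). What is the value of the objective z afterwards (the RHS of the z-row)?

Ratio test on column x4 — row 1: entry 0 ≤ 0; row 2: 21/1 = 21; row 3: 4/2 = 2. Minimum is 2 at row 3 (s_3 leaves); pivot element 2.
Pivot on row 3; the z-row RHS becomes 0 − (-7)·2 = 14.

14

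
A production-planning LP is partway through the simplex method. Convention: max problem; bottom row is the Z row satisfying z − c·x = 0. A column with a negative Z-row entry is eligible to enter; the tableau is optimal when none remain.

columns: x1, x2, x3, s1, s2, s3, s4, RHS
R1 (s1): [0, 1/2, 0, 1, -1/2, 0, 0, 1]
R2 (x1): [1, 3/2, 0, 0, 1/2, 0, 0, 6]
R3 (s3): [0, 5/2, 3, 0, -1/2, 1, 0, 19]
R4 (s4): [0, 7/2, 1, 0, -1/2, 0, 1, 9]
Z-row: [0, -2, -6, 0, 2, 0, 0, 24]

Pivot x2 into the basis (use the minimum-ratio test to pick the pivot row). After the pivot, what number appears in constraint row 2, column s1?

Ratio test on column x2 — row 1: 1/(1/2) = 2; row 2: 6/(3/2) = 4; row 3: 19/(5/2) = 38/5; row 4: 9/(7/2) = 18/7. Minimum is 2 at row 1 (s1 leaves); pivot element 1/2.
Divide row 1 by 1/2; eliminate column x2 from the other rows.
Row 2 update in column s1: 0 − (3/2)·2 = -3.

-3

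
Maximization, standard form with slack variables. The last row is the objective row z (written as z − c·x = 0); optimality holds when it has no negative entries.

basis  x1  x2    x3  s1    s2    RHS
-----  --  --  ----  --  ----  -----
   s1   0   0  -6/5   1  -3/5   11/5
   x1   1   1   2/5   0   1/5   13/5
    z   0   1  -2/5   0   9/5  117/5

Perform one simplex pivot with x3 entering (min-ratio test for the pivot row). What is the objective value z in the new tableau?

Ratio test on column x3 — row 1: entry -6/5 ≤ 0; row 2: (13/5)/(2/5) = 13/2. Minimum is 13/2 at row 2 (x1 leaves); pivot element 2/5.
Pivot on row 2; the z-row RHS becomes 117/5 − (-2/5)·(13/2) = 26.

26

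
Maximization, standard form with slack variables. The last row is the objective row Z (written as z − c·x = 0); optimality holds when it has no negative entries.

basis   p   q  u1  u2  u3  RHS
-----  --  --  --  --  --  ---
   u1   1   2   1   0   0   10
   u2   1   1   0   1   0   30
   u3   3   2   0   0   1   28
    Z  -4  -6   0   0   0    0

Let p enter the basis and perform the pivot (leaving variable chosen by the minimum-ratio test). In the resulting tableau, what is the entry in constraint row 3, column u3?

Ratio test on column p — row 1: 10/1 = 10; row 2: 30/1 = 30; row 3: 28/3 = 28/3. Minimum is 28/3 at row 3 (u3 leaves); pivot element 3.
Divide row 3 by 3; eliminate column p from the other rows.
In the new row 3, the u3 entry is the old entry divided by the pivot: 1/3 = 1/3.

1/3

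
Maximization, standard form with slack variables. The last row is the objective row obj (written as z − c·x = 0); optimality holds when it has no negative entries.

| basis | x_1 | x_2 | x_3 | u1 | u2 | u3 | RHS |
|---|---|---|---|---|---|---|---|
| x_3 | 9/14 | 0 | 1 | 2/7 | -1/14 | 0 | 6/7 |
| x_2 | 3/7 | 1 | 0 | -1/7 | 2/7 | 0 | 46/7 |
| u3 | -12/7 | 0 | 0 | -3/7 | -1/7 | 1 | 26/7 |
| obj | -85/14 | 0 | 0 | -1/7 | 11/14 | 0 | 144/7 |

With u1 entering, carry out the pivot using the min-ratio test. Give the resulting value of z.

Ratio test on column u1 — row 1: (6/7)/(2/7) = 3; row 2: entry -1/7 ≤ 0; row 3: entry -3/7 ≤ 0. Minimum is 3 at row 1 (x_3 leaves); pivot element 2/7.
Pivot on row 1; the obj-row RHS becomes 144/7 − (-1/7)·3 = 21.

21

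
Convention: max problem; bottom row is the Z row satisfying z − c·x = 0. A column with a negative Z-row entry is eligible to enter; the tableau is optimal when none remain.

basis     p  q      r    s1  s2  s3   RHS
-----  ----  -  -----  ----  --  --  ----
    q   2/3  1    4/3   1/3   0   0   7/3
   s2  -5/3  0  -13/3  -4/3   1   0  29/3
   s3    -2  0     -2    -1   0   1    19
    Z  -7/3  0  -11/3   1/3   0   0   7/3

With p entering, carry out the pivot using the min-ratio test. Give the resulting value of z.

Ratio test on column p — row 1: (7/3)/(2/3) = 7/2; row 2: entry -5/3 ≤ 0; row 3: entry -2 ≤ 0. Minimum is 7/2 at row 1 (q leaves); pivot element 2/3.
Pivot on row 1; the Z-row RHS becomes 7/3 − (-7/3)·(7/2) = 21/2.

21/2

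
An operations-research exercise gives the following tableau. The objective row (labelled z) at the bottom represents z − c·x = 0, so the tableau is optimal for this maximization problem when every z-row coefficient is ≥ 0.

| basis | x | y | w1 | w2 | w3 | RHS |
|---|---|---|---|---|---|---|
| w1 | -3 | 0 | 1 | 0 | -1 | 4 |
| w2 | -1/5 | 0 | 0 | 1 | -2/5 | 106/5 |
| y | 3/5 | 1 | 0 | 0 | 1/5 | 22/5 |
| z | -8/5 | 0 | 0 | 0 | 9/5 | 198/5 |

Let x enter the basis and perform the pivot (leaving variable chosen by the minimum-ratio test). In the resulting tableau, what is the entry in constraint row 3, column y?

Ratio test on column x — row 1: entry -3 ≤ 0; row 2: entry -1/5 ≤ 0; row 3: (22/5)/(3/5) = 22/3. Minimum is 22/3 at row 3 (y leaves); pivot element 3/5.
Divide row 3 by 3/5; eliminate column x from the other rows.
In the new row 3, the y entry is the old entry divided by the pivot: 1/(3/5) = 5/3.

5/3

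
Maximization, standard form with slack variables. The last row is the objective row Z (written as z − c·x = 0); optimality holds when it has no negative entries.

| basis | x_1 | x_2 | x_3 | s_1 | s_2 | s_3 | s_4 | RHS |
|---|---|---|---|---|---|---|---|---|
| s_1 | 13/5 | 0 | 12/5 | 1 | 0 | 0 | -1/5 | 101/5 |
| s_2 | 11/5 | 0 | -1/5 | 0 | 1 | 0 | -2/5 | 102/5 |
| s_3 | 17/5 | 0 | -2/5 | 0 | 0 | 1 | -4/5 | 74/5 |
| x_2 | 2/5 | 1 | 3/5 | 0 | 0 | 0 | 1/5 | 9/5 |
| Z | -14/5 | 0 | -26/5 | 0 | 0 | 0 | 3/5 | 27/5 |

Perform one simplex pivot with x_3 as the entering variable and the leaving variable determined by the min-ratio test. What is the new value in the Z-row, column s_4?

Ratio test on column x_3 — row 1: (101/5)/(12/5) = 101/12; row 2: entry -1/5 ≤ 0; row 3: entry -2/5 ≤ 0; row 4: (9/5)/(3/5) = 3. Minimum is 3 at row 4 (x_2 leaves); pivot element 3/5.
Divide row 4 by 3/5; eliminate column x_3 from the other rows.
Z-row update in column s_4: 3/5 − (-26/5)·(1/3) = 7/3.

7/3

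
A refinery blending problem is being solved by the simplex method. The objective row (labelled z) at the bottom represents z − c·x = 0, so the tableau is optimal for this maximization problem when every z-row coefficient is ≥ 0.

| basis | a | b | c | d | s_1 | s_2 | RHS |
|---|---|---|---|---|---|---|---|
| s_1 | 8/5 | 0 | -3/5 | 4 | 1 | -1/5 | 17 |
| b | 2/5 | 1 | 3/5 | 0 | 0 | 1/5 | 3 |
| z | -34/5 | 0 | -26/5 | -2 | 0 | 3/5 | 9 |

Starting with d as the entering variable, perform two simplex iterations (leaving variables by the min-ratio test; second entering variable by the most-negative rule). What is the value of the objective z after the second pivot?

125/2

Ratio test on column d — row 1: 17/4 = 17/4; row 2: entry 0 ≤ 0. Minimum is 17/4 at row 1 (s_1 leaves); pivot element 4.
Pivot on row 1; the z-row RHS becomes 9 − (-2)·(17/4) = 35/2.
Next entering variable (most negative z-row entry -6): a.
Ratio test on column a — row 1: (17/4)/(2/5) = 85/8; row 2: 3/(2/5) = 15/2. Minimum is 15/2 at row 2 (b leaves); pivot element 2/5.
After the second pivot the z-row RHS is 35/2 − (-6)·(15/2) = 125/2.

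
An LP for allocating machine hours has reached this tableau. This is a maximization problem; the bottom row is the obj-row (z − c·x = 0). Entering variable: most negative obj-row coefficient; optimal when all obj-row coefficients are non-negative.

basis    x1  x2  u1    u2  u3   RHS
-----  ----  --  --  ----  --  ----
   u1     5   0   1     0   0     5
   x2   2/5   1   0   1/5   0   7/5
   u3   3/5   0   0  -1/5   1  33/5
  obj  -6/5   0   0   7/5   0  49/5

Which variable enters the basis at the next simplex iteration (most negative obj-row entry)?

x1

Negative obj-row entries: x1: -6/5.
The most negative is -6/5 in column x1, so x1 enters.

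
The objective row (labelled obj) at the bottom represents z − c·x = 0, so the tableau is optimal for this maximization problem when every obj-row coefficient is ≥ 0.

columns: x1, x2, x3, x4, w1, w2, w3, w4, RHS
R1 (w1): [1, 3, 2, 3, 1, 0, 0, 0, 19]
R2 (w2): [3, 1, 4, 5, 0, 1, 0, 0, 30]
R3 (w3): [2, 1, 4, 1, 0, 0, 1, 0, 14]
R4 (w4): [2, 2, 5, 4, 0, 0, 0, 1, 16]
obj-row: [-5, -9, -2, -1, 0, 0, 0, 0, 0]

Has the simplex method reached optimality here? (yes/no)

The obj-row has a negative entry -9 in column x2, so it is not optimal.

no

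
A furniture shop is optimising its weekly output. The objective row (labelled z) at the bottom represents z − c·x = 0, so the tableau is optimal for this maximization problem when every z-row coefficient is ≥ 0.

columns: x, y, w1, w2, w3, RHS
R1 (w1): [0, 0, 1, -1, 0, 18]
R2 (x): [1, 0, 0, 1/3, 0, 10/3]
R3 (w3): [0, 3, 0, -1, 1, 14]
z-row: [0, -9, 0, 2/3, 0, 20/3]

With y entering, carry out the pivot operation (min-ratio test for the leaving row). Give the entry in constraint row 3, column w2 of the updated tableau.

-1/3

Ratio test on column y — row 1: entry 0 ≤ 0; row 2: entry 0 ≤ 0; row 3: 14/3 = 14/3. Minimum is 14/3 at row 3 (w3 leaves); pivot element 3.
Divide row 3 by 3; eliminate column y from the other rows.
In the new row 3, the w2 entry is the old entry divided by the pivot: (-1)/3 = -1/3.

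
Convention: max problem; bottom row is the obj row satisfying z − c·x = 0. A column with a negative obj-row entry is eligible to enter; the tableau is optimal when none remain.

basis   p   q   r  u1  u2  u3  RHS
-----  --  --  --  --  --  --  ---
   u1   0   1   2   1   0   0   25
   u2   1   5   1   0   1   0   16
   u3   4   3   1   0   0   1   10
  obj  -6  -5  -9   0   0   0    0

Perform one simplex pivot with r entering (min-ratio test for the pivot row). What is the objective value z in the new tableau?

Ratio test on column r — row 1: 25/2 = 25/2; row 2: 16/1 = 16; row 3: 10/1 = 10. Minimum is 10 at row 3 (u3 leaves); pivot element 1.
Pivot on row 3; the obj-row RHS becomes 0 − (-9)·10 = 90.

90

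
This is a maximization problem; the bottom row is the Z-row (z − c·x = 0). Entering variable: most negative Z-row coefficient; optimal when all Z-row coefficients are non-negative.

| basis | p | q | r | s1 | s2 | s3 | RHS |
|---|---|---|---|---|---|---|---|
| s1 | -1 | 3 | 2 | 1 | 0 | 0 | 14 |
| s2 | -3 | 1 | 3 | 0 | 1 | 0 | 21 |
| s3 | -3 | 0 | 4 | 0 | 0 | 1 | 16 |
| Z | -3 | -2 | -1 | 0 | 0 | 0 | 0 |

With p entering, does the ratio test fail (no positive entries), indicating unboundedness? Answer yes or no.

Every constraint-row entry in column p is ≤ 0, so increasing p is unbounded.

yes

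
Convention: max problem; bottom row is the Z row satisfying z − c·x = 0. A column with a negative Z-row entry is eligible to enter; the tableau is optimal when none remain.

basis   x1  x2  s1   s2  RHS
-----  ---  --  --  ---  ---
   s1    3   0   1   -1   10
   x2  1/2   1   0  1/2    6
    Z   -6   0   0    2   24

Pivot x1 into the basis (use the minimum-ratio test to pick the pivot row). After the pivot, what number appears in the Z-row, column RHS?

Ratio test on column x1 — row 1: 10/3 = 10/3; row 2: 6/(1/2) = 12. Minimum is 10/3 at row 1 (s1 leaves); pivot element 3.
Divide row 1 by 3; eliminate column x1 from the other rows.
Z-row update in column RHS: 24 − (-6)·(10/3) = 44.

44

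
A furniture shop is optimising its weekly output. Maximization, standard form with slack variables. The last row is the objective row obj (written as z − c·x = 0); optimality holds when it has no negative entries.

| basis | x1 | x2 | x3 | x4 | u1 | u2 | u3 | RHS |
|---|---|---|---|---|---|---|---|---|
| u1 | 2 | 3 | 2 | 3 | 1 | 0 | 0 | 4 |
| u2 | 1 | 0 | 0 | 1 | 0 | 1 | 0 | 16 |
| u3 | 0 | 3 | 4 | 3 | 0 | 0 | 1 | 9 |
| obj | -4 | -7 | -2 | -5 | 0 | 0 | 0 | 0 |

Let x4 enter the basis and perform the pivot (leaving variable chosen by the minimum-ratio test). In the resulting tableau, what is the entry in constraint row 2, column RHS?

44/3

Ratio test on column x4 — row 1: 4/3 = 4/3; row 2: 16/1 = 16; row 3: 9/3 = 3. Minimum is 4/3 at row 1 (u1 leaves); pivot element 3.
Divide row 1 by 3; eliminate column x4 from the other rows.
Row 2 update in column RHS: 16 − 1·(4/3) = 44/3.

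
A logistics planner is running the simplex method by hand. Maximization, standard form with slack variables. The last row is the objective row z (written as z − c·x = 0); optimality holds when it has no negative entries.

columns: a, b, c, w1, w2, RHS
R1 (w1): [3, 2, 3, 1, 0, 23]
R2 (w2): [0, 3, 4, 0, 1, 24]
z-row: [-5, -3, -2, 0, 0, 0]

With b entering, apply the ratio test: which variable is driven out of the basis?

w2

Column b entries and ratios — w1: 23/2 = 23/2; w2: 24/3 = 8.
Smallest ratio is 8 in the row of w2, so w2 leaves.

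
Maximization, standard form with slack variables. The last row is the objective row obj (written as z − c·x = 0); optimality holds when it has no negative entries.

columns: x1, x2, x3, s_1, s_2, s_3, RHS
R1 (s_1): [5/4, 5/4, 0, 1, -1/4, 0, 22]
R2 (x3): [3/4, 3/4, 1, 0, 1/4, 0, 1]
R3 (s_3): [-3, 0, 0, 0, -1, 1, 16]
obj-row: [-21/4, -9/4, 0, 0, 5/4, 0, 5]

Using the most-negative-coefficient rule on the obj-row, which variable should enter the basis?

x1

Negative obj-row entries: x1: -21/4, x2: -9/4.
The most negative is -21/4 in column x1, so x1 enters.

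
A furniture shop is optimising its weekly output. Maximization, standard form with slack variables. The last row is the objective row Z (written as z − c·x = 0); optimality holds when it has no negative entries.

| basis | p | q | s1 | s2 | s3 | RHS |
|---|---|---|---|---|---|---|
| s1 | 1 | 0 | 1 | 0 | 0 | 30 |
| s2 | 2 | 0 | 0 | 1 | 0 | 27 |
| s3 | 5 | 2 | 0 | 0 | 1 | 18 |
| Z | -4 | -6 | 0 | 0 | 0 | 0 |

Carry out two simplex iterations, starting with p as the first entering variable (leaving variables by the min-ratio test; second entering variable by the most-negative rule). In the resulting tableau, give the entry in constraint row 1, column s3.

Ratio test on column p — row 1: 30/1 = 30; row 2: 27/2 = 27/2; row 3: 18/5 = 18/5. Minimum is 18/5 at row 3 (s3 leaves); pivot element 5.
Divide row 3 by 5; eliminate column p from the other rows.
Second iteration: most negative Z-row entry is -22/5 in column q, so q enters.
Ratio test on column q — row 1: entry -2/5 ≤ 0; row 2: entry -4/5 ≤ 0; row 3: (18/5)/(2/5) = 9. Minimum is 9 at row 3 (p leaves); pivot element 2/5.
Divide row 3 by 2/5; eliminate column q from the other rows.
After both pivots, the entry at constraint row 1, column s3 is 0.

0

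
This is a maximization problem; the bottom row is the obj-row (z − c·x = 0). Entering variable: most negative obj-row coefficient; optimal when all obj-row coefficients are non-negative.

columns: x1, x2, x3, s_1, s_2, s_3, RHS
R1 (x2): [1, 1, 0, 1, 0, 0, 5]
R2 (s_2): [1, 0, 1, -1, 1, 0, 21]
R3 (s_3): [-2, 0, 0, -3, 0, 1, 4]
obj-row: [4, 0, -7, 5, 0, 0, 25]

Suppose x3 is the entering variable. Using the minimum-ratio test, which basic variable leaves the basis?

s_2

Column x3 entries and ratios — x2: 0 ≤ 0, skip; s_2: 21/1 = 21; s_3: 0 ≤ 0, skip.
Smallest ratio is 21 in the row of s_2, so s_2 leaves.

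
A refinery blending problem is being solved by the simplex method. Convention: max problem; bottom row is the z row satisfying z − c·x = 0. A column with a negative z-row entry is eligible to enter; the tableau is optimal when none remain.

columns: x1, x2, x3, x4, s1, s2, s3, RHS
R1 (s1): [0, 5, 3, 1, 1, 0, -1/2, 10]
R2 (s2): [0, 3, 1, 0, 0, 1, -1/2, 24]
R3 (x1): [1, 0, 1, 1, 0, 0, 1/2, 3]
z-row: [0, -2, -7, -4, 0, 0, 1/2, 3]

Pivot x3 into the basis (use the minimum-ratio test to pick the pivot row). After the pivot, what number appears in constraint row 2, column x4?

Ratio test on column x3 — row 1: 10/3 = 10/3; row 2: 24/1 = 24; row 3: 3/1 = 3. Minimum is 3 at row 3 (x1 leaves); pivot element 1.
Divide row 3 by 1; eliminate column x3 from the other rows.
Row 2 update in column x4: 0 − 1·1 = -1.

-1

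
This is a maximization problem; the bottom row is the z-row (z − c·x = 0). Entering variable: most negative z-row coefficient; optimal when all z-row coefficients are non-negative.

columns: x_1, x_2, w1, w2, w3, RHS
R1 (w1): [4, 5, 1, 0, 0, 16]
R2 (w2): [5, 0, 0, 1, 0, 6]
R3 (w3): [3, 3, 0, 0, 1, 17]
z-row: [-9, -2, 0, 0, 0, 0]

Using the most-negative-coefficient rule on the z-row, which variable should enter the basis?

Negative z-row entries: x_1: -9, x_2: -2.
The most negative is -9 in column x_1, so x_1 enters.

x_1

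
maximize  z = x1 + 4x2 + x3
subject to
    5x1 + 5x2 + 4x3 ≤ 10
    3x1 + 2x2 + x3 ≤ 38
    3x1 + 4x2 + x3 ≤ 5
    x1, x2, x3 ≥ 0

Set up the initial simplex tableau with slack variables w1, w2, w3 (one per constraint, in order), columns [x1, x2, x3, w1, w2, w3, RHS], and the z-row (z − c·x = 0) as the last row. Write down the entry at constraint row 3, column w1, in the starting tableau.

Slack w1 belongs to constraint 1; its column is the unit vector e_1, so the entry in row 3 is 0.

0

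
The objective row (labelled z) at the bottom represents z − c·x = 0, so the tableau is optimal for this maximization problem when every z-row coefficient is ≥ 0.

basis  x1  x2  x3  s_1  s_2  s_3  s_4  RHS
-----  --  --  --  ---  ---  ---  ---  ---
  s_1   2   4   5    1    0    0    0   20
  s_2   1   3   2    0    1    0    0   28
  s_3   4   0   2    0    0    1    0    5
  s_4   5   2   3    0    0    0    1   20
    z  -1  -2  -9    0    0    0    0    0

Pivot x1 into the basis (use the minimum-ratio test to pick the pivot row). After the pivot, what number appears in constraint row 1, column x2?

Ratio test on column x1 — row 1: 20/2 = 10; row 2: 28/1 = 28; row 3: 5/4 = 5/4; row 4: 20/5 = 4. Minimum is 5/4 at row 3 (s_3 leaves); pivot element 4.
Divide row 3 by 4; eliminate column x1 from the other rows.
Row 1 update in column x2: 4 − 2·0 = 4.

4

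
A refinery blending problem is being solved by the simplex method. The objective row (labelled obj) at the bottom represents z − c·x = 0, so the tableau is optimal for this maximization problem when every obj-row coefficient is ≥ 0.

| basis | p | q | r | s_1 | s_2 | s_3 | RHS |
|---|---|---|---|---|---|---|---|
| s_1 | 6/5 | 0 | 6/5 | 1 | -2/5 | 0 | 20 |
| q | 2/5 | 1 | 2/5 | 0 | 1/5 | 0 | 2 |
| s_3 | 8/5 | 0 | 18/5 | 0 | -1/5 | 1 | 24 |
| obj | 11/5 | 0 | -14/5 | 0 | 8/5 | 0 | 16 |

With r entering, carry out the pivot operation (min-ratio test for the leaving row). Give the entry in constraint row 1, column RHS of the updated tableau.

14

Ratio test on column r — row 1: 20/(6/5) = 50/3; row 2: 2/(2/5) = 5; row 3: 24/(18/5) = 20/3. Minimum is 5 at row 2 (q leaves); pivot element 2/5.
Divide row 2 by 2/5; eliminate column r from the other rows.
Row 1 update in column RHS: 20 − (6/5)·5 = 14.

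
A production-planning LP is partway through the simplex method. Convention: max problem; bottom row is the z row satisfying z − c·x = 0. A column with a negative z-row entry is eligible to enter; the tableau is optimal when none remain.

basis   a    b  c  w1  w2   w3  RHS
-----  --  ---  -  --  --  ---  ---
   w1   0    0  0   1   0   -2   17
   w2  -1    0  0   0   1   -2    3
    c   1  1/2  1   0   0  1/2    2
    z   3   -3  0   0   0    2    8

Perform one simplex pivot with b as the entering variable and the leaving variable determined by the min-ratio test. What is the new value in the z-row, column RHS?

20

Ratio test on column b — row 1: entry 0 ≤ 0; row 2: entry 0 ≤ 0; row 3: 2/(1/2) = 4. Minimum is 4 at row 3 (c leaves); pivot element 1/2.
Divide row 3 by 1/2; eliminate column b from the other rows.
z-row update in column RHS: 8 − (-3)·4 = 20.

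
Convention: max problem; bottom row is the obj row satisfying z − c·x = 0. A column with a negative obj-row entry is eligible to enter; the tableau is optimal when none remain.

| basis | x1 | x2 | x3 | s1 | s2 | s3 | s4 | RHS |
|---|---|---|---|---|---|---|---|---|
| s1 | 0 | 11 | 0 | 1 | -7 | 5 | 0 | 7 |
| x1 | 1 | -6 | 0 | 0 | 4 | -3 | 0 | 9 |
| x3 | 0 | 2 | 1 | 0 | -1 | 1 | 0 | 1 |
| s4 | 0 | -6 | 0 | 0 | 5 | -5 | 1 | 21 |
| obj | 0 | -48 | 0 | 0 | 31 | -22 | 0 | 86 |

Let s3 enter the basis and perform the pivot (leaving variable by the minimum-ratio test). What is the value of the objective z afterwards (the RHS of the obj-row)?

108

Ratio test on column s3 — row 1: 7/5 = 7/5; row 2: entry -3 ≤ 0; row 3: 1/1 = 1; row 4: entry -5 ≤ 0. Minimum is 1 at row 3 (x3 leaves); pivot element 1.
Pivot on row 3; the obj-row RHS becomes 86 − (-22)·1 = 108.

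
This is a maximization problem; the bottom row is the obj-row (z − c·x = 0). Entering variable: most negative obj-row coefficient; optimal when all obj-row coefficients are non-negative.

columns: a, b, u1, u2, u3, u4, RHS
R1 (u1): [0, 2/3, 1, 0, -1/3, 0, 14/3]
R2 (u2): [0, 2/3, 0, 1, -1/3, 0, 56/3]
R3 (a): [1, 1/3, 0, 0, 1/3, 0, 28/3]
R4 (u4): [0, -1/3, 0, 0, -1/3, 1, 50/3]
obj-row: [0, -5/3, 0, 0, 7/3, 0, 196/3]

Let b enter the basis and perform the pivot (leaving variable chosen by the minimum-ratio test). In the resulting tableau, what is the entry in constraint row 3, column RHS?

Ratio test on column b — row 1: (14/3)/(2/3) = 7; row 2: (56/3)/(2/3) = 28; row 3: (28/3)/(1/3) = 28; row 4: entry -1/3 ≤ 0. Minimum is 7 at row 1 (u1 leaves); pivot element 2/3.
Divide row 1 by 2/3; eliminate column b from the other rows.
Row 3 update in column RHS: 28/3 − (1/3)·7 = 7.

7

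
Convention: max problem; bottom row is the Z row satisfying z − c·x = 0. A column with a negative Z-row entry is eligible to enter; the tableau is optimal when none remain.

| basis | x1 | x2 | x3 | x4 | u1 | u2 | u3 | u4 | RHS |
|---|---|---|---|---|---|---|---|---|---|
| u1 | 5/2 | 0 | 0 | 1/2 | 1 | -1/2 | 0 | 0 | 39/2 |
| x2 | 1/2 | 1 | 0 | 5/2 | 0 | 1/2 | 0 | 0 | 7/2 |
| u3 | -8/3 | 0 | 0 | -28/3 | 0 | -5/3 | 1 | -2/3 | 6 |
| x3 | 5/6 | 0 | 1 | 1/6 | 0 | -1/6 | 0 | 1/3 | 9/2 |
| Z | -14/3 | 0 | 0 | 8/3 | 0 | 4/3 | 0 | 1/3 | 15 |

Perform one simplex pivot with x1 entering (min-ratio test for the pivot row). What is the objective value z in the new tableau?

Ratio test on column x1 — row 1: (39/2)/(5/2) = 39/5; row 2: (7/2)/(1/2) = 7; row 3: entry -8/3 ≤ 0; row 4: (9/2)/(5/6) = 27/5. Minimum is 27/5 at row 4 (x3 leaves); pivot element 5/6.
Pivot on row 4; the Z-row RHS becomes 15 − (-14/3)·(27/5) = 201/5.

201/5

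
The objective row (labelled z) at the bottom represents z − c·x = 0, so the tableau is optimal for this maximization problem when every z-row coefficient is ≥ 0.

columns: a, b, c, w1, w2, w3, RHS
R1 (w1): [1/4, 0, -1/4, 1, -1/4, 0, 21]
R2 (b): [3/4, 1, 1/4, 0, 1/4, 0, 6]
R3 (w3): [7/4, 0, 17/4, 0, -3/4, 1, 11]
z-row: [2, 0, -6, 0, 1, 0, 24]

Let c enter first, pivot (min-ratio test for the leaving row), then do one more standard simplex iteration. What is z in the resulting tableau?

Ratio test on column c — row 1: entry -1/4 ≤ 0; row 2: 6/(1/4) = 24; row 3: 11/(17/4) = 44/17. Minimum is 44/17 at row 3 (w3 leaves); pivot element 17/4.
Pivot on row 3; the z-row RHS becomes 24 − (-6)·(44/17) = 672/17.
Next entering variable (most negative z-row entry -1/17): w2.
Ratio test on column w2 — row 1: entry -5/17 ≤ 0; row 2: (91/17)/(5/17) = 91/5; row 3: entry -3/17 ≤ 0. Minimum is 91/5 at row 2 (b leaves); pivot element 5/17.
After the second pivot the z-row RHS is 672/17 − (-1/17)·(91/5) = 203/5.

203/5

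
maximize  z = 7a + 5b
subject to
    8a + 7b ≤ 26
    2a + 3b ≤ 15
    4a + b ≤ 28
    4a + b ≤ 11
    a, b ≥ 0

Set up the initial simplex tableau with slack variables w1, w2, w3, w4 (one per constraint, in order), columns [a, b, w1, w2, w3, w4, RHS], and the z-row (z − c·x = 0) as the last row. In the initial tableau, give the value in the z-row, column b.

-5

The z-row carries the negated objective coefficients: the b entry is -5.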